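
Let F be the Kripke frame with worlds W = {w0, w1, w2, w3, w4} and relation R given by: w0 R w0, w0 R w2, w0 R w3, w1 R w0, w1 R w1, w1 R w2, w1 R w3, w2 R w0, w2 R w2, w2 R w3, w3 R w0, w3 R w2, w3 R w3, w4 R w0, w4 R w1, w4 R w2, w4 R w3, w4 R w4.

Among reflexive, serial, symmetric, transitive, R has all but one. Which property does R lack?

symmetric

Reflexive: yes — every world is R-related to itself.
Serial: yes — every world has a successor (e.g. w0 R w0).
Symmetric: no — w1 R w0 but not w0 R w1.
Transitive: yes — every two-step R-path is closed by a direct edge.
Only symmetric fails.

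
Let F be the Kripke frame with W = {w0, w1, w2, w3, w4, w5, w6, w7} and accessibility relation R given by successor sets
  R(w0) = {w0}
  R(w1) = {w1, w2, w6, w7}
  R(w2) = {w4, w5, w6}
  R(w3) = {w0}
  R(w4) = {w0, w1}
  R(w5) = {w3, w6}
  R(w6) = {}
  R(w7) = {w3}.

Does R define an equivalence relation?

Reflexive: no — w2 is not related to itself.
Symmetric: no — w1 R w2 but not w2 R w1.
Transitive: no — w1 R w2 and w2 R w4, but not w1 R w4.
So R is not an equivalence relation.

No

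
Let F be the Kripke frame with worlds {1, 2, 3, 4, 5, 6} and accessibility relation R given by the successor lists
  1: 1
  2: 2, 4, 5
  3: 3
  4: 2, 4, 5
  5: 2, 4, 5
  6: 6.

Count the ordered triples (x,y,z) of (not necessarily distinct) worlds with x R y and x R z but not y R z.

R is Euclidean; there are no such tuples.

0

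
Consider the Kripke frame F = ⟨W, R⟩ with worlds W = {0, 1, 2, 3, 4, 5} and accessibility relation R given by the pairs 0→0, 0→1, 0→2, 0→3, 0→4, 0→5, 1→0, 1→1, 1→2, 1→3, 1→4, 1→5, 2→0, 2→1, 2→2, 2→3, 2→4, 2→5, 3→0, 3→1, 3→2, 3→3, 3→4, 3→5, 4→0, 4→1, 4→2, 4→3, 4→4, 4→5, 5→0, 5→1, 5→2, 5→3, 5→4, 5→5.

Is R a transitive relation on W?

Transitive: yes — every two-step R-path is closed by a direct edge.

Yes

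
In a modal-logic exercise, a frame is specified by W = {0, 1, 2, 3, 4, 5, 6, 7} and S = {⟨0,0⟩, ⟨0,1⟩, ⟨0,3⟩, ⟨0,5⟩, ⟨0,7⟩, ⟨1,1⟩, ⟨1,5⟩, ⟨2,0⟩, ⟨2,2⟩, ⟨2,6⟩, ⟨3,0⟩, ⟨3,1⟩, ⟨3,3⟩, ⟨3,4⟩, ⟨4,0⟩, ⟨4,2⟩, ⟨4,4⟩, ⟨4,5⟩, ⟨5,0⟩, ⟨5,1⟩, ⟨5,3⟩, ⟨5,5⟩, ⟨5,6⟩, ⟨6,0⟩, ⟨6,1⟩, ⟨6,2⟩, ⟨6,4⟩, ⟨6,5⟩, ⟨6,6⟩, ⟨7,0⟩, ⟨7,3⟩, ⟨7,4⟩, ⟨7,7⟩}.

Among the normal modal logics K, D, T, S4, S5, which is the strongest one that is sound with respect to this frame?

Serial (axiom D): yes — every world has a successor (e.g. 0 S 0).
Reflexive (axiom T): yes — every world is S-related to itself.
Transitive (axiom 4): no — 0 S 3 and 3 S 4, but not 0 S 4.
Euclidean (axiom 5): no — 0 S 1 and 0 S 3, but not 1 S 3.
So F validates K, D, T; S4 would additionally require S to be transitive. The strongest is T.

T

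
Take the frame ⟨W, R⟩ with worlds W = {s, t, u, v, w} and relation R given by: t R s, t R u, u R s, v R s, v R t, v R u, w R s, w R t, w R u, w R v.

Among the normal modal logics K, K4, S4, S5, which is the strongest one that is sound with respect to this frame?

Transitive (axiom 4): yes — every two-step R-path is closed by a direct edge.
Reflexive (axiom T): no — s is not related to itself.
Euclidean (axiom 5): no — t R s and t R u, but not s R u.
So F validates K, K4; S4 would additionally require R to be reflexive. The strongest is K4.

K4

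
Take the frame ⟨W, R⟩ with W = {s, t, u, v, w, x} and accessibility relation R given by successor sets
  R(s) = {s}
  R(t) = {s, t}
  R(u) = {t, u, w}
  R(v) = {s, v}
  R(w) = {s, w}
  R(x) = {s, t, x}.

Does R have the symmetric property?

Symmetric: no — t R s but not s R t.

No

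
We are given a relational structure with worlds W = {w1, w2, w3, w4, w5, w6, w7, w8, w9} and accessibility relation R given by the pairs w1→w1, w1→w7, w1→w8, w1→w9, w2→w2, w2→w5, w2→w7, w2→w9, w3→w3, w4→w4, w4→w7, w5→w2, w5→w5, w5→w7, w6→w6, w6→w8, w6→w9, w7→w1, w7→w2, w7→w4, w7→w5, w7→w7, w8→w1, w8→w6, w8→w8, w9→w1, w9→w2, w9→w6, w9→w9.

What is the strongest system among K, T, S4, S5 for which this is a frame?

T

Reflexive (axiom T): yes — every world is R-related to itself.
Transitive (axiom 4): no — w1 R w7 and w7 R w2, but not w1 R w2.
Euclidean (axiom 5): no — w1 R w7 and w1 R w8, but not w7 R w8.
So F validates K, T; S4 would additionally require R to be transitive. The strongest is T.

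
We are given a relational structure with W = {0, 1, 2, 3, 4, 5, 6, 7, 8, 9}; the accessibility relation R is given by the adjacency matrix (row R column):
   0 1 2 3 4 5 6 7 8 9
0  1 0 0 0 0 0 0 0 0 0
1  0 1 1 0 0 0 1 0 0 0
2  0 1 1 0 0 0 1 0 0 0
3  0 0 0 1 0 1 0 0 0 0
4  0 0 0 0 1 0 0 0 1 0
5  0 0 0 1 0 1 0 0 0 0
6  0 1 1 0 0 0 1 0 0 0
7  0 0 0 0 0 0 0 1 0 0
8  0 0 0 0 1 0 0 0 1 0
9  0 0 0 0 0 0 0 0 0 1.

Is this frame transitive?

Transitive: yes — every two-step R-path is closed by a direct edge.

Yes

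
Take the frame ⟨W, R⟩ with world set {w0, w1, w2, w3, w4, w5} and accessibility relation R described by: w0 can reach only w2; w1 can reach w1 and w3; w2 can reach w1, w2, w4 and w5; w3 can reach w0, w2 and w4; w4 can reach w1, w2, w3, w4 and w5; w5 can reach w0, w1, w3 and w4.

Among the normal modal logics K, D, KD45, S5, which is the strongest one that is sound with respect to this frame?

D

Serial (axiom D): yes — every world has a successor (e.g. w0 R w2).
Euclidean (axiom 5): no — w2 R w1 and w2 R w4, but not w1 R w4.
Transitive (axiom 4): no — w0 R w2 and w2 R w1, but not w0 R w1.
Reflexive (axiom T): no — w0 is not related to itself.
So F validates K, D; KD45 would additionally require R to be Euclidean and transitive. The strongest is D.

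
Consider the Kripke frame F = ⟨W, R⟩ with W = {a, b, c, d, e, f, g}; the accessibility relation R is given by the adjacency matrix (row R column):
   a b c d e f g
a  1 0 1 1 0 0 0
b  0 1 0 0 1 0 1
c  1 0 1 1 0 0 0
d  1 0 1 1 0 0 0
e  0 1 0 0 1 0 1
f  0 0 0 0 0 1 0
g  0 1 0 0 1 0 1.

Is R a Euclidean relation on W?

Yes

Euclidean: yes — any two successors of a common world are R-related.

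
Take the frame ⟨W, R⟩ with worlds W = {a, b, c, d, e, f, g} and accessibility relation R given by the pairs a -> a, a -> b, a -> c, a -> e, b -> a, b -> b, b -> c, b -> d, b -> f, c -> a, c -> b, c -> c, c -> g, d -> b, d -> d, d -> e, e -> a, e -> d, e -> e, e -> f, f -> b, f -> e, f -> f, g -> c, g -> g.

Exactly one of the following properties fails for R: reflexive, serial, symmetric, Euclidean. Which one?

Reflexive: yes — every world is R-related to itself.
Serial: yes — every world has a successor (e.g. a R a).
Symmetric: yes — every pair in R has its reverse in R.
Euclidean: no — a R b and a R e, but not b R e.
Only Euclidean fails.

Euclidean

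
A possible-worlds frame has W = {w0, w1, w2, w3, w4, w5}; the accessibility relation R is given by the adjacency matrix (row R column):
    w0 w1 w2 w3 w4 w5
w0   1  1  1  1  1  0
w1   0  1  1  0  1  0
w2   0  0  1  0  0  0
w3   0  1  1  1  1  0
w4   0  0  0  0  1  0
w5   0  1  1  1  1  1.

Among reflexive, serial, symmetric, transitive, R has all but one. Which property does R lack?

symmetric

Reflexive: yes — every world is R-related to itself.
Serial: yes — every world has a successor (e.g. w0 R w0).
Symmetric: no — w0 R w1 but not w1 R w0.
Transitive: yes — every two-step R-path is closed by a direct edge.
Only symmetric fails.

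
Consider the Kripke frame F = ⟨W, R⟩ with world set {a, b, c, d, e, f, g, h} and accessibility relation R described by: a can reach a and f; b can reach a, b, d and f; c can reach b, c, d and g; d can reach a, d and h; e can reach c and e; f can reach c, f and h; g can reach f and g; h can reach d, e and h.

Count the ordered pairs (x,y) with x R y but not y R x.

Enumerating: (a,f), (b,a), (b,d), (b,f), (c,b), (c,d), (c,g), (d,a), (e,c), (f,c), (f,h), (g,f), (h,e).

13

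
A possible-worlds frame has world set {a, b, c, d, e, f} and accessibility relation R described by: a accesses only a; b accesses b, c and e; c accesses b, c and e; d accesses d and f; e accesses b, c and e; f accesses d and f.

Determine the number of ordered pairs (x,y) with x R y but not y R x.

0

R is symmetric; there are no such tuples.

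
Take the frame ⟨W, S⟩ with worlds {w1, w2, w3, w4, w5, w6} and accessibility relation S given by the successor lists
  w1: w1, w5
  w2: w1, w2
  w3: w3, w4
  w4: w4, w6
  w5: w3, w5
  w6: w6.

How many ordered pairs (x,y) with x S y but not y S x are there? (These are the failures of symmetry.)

5

Enumerating: (w1,w5), (w2,w1), (w3,w4), (w4,w6), (w5,w3).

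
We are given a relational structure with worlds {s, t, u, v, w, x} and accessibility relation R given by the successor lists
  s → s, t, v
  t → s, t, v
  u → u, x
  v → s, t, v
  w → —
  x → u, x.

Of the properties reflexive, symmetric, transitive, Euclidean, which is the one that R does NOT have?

Reflexive: no — w is not related to itself.
Symmetric: yes — every pair in R has its reverse in R.
Transitive: yes — every two-step R-path is closed by a direct edge.
Euclidean: yes — any two successors of a common world are R-related.
Only reflexive fails.

reflexive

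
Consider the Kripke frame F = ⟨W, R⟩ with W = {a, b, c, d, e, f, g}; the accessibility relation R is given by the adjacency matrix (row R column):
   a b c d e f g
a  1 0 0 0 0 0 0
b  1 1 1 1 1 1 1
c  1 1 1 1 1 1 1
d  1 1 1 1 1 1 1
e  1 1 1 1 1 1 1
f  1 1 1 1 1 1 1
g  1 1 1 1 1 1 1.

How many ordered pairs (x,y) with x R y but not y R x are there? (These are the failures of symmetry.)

Enumerating: (b,a), (c,a), (d,a), (e,a), (f,a), (g,a).

6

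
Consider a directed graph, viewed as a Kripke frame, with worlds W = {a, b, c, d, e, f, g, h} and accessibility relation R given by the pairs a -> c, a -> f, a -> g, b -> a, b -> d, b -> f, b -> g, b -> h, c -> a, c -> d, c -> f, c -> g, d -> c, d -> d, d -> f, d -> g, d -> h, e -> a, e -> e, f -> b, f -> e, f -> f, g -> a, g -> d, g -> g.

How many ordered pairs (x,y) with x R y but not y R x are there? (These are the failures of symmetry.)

11

Enumerating: (a,f), (b,a), (b,d), (b,g), (b,h), (c,f), (c,g), (d,f), (d,h), (e,a), (f,e).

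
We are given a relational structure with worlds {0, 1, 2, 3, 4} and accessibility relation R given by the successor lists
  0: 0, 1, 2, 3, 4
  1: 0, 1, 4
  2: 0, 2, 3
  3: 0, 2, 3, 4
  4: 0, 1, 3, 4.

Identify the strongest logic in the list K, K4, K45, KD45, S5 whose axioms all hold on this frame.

Transitive (axiom 4): no — 1 R 0 and 0 R 2, but not 1 R 2.
Euclidean (axiom 5): no — 0 R 1 and 0 R 2, but not 1 R 2.
Serial (axiom D): yes — every world has a successor (e.g. 0 R 0).
Reflexive (axiom T): yes — every world is R-related to itself.
So F validates K; K4 would additionally require R to be transitive. The strongest is K.

K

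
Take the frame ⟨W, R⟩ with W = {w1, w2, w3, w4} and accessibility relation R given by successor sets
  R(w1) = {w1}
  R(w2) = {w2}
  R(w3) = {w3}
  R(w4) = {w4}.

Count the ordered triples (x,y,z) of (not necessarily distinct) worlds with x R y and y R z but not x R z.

0

R is transitive; there are no such tuples.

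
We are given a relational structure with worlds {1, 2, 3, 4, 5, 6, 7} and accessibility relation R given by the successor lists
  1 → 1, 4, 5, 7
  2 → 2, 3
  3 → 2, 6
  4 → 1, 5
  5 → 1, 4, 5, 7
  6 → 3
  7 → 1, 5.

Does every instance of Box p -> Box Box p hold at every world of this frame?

Axiom 4 corresponds to the accessibility relation being transitive.
Transitive: no — 2 R 3 and 3 R 6, but not 2 R 6.

No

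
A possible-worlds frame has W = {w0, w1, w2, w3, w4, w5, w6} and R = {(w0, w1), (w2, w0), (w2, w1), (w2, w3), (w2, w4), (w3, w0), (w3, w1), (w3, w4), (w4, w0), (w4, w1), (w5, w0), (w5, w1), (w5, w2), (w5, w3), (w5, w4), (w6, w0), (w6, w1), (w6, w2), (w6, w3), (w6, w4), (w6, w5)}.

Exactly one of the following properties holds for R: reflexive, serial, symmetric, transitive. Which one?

transitive

Reflexive: no — w0 is not related to itself.
Serial: no — w1 has no R-successor.
Symmetric: no — w0 R w1 but not w1 R w0.
Transitive: yes — every two-step R-path is closed by a direct edge.
Only transitive holds.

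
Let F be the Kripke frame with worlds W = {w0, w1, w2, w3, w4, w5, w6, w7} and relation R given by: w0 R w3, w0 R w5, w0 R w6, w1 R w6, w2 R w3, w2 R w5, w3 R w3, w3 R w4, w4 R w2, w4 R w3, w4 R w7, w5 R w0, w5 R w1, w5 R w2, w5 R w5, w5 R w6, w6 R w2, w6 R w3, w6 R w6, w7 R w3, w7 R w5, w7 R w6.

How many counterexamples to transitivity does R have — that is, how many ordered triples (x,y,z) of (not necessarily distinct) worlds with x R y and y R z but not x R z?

28

Enumerating: (w0,w3,w4), (w0,w5,w0), (w0,w5,w1), (w0,w5,w2), (w0,w6,w2), (w1,w6,w2), (w1,w6,w3), (w2,w3,w4), (w2,w5,w0), (w2,w5,w1), (w2,w5,w2), (w2,w5,w6), … and 16 more.
Total: 28.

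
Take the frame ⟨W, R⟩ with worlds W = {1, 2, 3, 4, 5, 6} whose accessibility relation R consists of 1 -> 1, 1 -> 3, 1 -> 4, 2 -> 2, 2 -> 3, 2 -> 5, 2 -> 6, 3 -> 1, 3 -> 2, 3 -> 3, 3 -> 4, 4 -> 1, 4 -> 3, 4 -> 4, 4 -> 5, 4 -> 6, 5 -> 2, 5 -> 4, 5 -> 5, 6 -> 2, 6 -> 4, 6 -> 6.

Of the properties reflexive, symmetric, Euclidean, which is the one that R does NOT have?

Reflexive: yes — every world is R-related to itself.
Symmetric: yes — every pair in R has its reverse in R.
Euclidean: no — 2 R 3 and 2 R 5, but not 3 R 5.
Only Euclidean fails.

Euclidean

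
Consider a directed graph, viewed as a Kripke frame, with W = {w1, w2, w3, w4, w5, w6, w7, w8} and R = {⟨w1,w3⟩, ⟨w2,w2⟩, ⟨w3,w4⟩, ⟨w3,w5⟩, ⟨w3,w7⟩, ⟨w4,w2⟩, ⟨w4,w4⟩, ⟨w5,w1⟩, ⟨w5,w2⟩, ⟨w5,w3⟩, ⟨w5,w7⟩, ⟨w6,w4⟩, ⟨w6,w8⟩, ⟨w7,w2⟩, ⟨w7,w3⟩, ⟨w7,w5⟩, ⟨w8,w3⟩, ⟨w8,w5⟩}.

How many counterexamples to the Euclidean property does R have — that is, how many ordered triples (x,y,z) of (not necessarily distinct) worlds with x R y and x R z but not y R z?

Enumerating: (w1,w3,w3), (w3,w4,w5), (w3,w4,w7), (w3,w5,w4), (w3,w5,w5), (w3,w7,w4), (w3,w7,w7), (w4,w2,w4), (w5,w1,w1), (w5,w1,w2), (w5,w1,w7), (w5,w2,w1), … and 17 more.
Total: 29.

29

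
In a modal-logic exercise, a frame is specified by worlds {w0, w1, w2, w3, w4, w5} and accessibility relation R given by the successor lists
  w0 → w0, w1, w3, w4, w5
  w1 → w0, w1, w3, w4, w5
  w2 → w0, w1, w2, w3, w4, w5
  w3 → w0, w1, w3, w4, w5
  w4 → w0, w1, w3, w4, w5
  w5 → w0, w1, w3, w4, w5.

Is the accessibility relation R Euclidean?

No

Euclidean: no — w2 R w0 and w2 R w2, but not w0 R w2.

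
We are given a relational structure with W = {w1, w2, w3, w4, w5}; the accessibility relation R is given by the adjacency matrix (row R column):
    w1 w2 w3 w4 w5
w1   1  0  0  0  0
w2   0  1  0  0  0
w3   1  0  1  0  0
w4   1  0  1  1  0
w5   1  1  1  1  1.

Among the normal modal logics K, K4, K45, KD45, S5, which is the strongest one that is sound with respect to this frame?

Transitive (axiom 4): yes — every two-step R-path is closed by a direct edge.
Euclidean (axiom 5): no — w4 R w1 and w4 R w3, but not w1 R w3.
Serial (axiom D): yes — every world has a successor (e.g. w1 R w1).
Reflexive (axiom T): yes — every world is R-related to itself.
So F validates K, K4; K45 would additionally require R to be Euclidean. The strongest is K4.

K4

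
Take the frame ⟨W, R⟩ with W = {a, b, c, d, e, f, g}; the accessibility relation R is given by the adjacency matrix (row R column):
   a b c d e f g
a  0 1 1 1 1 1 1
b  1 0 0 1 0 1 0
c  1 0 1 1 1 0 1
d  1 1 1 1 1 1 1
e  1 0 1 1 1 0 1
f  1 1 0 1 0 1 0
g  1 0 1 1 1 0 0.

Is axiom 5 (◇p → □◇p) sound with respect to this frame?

No

The schema 5 characterises exactly the Euclidean frames.
Euclidean: no — a R b and a R c, but not b R c.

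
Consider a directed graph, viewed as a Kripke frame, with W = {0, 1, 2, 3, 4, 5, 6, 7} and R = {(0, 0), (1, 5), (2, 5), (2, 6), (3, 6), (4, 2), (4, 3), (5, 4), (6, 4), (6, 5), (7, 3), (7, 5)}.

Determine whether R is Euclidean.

No

Euclidean: no — 2 R 5 and 2 R 6, but not 5 R 6.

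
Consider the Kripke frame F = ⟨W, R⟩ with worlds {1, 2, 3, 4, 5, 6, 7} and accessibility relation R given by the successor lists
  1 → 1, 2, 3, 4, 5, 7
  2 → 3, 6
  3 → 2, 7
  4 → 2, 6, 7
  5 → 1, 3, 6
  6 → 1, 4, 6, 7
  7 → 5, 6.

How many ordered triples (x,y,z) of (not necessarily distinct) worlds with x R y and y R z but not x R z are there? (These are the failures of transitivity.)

Enumerating: (1,2,6), (1,4,6), (1,5,6), (1,7,6), (2,3,2), (2,3,7), (2,6,1), (2,6,4), (2,6,7), (3,2,3), (3,2,6), (3,7,5), … and 23 more.
Total: 35.

35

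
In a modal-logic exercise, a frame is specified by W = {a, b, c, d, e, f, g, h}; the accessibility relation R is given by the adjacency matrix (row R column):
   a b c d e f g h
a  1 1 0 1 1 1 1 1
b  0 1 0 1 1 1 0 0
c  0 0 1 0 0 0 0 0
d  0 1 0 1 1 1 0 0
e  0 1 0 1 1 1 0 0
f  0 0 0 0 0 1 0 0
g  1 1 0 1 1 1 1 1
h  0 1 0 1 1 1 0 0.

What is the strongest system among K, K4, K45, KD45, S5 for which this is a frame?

K4

Transitive (axiom 4): yes — every two-step R-path is closed by a direct edge.
Euclidean (axiom 5): no — a R b and a R g, but not b R g.
Serial (axiom D): yes — every world has a successor (e.g. a R a).
Reflexive (axiom T): no — h is not related to itself.
So F validates K, K4; K45 would additionally require R to be Euclidean. The strongest is K4.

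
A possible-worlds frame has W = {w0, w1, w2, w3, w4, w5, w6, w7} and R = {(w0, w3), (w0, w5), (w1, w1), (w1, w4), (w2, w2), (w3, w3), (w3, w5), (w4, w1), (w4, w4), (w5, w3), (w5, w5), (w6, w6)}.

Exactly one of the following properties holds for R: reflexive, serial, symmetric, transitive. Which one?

Reflexive: no — w0 is not related to itself.
Serial: no — w7 has no R-successor.
Symmetric: no — w0 R w3 but not w3 R w0.
Transitive: yes — every two-step R-path is closed by a direct edge.
Only transitive holds.

transitive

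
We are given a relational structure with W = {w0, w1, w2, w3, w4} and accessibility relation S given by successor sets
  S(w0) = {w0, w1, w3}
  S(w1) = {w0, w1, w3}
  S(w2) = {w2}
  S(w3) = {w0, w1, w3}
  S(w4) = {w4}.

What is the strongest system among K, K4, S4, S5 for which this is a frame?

S5

Transitive (axiom 4): yes — every two-step S-path is closed by a direct edge.
Reflexive (axiom T): yes — every world is S-related to itself.
Euclidean (axiom 5): yes — any two successors of a common world are S-related.
So F validates K, K4, S4, S5. The strongest is S5.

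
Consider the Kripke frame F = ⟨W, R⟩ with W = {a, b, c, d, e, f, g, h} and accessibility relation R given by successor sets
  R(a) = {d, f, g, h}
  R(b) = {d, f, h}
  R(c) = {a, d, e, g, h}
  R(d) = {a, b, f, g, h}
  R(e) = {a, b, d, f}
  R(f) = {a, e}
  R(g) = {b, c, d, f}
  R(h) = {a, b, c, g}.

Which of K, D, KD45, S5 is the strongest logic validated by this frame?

Serial (axiom D): yes — every world has a successor (e.g. a R d).
Euclidean (axiom 5): no — a R f and a R d, but not f R d.
Transitive (axiom 4): no — a R d and d R b, but not a R b.
Reflexive (axiom T): no — a is not related to itself.
So F validates K, D; KD45 would additionally require R to be Euclidean and transitive. The strongest is D.

D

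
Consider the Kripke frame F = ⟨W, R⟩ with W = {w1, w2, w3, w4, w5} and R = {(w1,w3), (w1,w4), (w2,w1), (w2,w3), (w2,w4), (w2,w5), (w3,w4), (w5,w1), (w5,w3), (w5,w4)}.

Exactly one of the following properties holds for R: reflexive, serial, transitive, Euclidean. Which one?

transitive

Reflexive: no — w1 is not related to itself.
Serial: no — w4 has no R-successor.
Transitive: yes — every two-step R-path is closed by a direct edge.
Euclidean: no — w1 R w4 and w1 R w3, but not w4 R w3.
Only transitive holds.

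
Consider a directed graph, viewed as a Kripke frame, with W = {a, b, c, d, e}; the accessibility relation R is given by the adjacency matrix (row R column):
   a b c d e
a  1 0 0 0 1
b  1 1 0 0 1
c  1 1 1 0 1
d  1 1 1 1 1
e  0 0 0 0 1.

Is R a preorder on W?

Reflexive: yes — every world is R-related to itself.
Transitive: yes — every two-step R-path is closed by a direct edge.
So R is a preorder.

Yes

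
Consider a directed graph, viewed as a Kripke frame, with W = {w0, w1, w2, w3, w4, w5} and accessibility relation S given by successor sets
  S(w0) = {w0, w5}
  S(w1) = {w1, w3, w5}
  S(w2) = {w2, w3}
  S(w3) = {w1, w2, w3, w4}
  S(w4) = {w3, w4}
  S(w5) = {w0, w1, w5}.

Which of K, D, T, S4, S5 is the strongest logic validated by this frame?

T

Serial (axiom D): yes — every world has a successor (e.g. w0 S w0).
Reflexive (axiom T): yes — every world is S-related to itself.
Transitive (axiom 4): no — w0 S w5 and w5 S w1, but not w0 S w1.
Euclidean (axiom 5): no — w1 S w3 and w1 S w5, but not w3 S w5.
So F validates K, D, T; S4 would additionally require S to be transitive. The strongest is T.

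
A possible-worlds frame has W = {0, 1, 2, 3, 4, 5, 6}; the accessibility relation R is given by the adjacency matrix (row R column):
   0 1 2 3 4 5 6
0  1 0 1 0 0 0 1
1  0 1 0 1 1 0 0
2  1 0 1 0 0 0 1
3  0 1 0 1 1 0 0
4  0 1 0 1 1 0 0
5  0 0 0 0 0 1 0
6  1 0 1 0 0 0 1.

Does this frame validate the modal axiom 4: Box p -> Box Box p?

By correspondence theory, 4 is valid on a frame iff R is transitive.
Transitive: yes — every two-step R-path is closed by a direct edge.

Yes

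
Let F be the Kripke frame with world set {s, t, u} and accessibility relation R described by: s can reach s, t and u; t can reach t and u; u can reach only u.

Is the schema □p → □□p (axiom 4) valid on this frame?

By correspondence theory, 4 is valid on a frame iff R is transitive.
Transitive: yes — every two-step R-path is closed by a direct edge.

Yes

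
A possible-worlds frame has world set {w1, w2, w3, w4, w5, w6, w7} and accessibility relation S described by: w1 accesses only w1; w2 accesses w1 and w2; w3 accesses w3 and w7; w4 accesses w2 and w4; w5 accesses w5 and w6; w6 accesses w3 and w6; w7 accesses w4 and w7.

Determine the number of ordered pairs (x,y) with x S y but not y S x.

6

Enumerating: (w2,w1), (w3,w7), (w4,w2), (w5,w6), (w6,w3), (w7,w4).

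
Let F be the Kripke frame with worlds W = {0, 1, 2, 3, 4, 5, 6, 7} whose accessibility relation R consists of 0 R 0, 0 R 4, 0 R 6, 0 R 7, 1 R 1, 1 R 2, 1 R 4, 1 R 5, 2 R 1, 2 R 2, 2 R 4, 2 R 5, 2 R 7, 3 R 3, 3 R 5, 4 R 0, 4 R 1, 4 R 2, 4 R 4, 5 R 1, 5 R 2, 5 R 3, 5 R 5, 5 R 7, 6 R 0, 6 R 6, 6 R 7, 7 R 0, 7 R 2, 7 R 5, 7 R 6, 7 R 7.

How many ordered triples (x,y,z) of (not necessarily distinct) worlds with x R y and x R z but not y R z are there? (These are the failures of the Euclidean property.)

Enumerating: (0,4,6), (0,4,7), (0,6,4), (0,7,4), (1,4,5), (1,5,4), (2,1,7), (2,4,5), (2,4,7), (2,5,4), (2,7,1), (2,7,4), … and 20 more.
Total: 32.

32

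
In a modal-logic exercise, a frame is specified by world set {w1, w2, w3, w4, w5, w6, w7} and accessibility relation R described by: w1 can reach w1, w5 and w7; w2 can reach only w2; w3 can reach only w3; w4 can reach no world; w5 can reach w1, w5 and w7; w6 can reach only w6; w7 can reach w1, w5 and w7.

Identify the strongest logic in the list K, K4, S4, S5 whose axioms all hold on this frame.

Transitive (axiom 4): yes — every two-step R-path is closed by a direct edge.
Reflexive (axiom T): no — w4 is not related to itself.
Euclidean (axiom 5): yes — any two successors of a common world are R-related.
So F validates K, K4; S4 would additionally require R to be reflexive. The strongest is K4.

K4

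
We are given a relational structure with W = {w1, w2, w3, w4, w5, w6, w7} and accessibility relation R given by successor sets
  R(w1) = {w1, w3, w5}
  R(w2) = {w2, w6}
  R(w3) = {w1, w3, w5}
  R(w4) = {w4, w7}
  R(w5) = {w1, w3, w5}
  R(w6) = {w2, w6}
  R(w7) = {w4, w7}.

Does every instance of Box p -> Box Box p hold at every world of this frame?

Yes

Axiom 4 corresponds to the accessibility relation being transitive.
Transitive: yes — every two-step R-path is closed by a direct edge.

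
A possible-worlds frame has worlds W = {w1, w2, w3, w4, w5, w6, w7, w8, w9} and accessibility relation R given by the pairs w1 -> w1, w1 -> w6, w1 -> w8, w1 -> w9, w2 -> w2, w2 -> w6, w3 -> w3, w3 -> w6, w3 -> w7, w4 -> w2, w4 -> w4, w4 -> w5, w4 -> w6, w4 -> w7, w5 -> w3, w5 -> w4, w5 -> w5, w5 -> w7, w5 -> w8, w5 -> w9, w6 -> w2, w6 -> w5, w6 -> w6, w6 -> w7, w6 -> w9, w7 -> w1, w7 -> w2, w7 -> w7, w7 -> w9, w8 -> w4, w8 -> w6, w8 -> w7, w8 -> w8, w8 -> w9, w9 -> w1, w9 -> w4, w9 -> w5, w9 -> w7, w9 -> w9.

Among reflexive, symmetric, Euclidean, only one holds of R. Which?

Reflexive: yes — every world is R-related to itself.
Symmetric: no — w1 R w6 but not w6 R w1.
Euclidean: no — w1 R w6 and w1 R w8, but not w6 R w8.
Only reflexive holds.

reflexive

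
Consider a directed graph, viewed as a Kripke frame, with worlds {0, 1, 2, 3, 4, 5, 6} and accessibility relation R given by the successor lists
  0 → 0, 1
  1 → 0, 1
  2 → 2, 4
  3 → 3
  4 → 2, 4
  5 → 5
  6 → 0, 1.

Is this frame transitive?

Transitive: yes — every two-step R-path is closed by a direct edge.

Yes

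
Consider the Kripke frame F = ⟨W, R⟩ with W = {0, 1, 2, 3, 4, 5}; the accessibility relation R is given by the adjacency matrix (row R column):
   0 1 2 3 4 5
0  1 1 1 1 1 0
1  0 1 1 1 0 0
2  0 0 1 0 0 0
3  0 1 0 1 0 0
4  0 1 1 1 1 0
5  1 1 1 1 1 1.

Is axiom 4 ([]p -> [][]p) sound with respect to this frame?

No

Axiom 4 corresponds to the accessibility relation being transitive.
Transitive: no — 3 R 1 and 1 R 2, but not 3 R 2.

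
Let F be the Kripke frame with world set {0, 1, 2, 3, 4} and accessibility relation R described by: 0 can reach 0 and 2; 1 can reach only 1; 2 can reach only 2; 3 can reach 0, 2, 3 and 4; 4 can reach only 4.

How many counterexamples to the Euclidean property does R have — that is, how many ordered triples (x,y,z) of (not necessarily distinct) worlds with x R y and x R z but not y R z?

Enumerating: (0,2,0), (3,0,3), (3,0,4), (3,2,0), (3,2,3), (3,2,4), (3,4,0), (3,4,2), (3,4,3).

9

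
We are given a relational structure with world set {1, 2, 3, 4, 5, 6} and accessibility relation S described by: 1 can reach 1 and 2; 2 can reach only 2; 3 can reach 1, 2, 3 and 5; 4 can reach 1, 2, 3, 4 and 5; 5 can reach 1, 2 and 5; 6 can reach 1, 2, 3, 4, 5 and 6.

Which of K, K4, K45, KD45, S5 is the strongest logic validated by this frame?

K4

Transitive (axiom 4): yes — every two-step S-path is closed by a direct edge.
Euclidean (axiom 5): no — 3 S 1 and 3 S 5, but not 1 S 5.
Serial (axiom D): yes — every world has a successor (e.g. 1 S 1).
Reflexive (axiom T): yes — every world is S-related to itself.
So F validates K, K4; K45 would additionally require S to be Euclidean. The strongest is K4.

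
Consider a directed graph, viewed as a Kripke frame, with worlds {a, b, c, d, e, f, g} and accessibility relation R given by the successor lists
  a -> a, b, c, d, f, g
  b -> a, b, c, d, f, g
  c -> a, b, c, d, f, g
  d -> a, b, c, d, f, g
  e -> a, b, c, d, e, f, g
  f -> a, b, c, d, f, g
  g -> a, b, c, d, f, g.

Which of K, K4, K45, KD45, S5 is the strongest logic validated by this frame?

Transitive (axiom 4): yes — every two-step R-path is closed by a direct edge.
Euclidean (axiom 5): no — e R a and e R e, but not a R e.
Serial (axiom D): yes — every world has a successor (e.g. a R a).
Reflexive (axiom T): yes — every world is R-related to itself.
So F validates K, K4; K45 would additionally require R to be Euclidean. The strongest is K4.

K4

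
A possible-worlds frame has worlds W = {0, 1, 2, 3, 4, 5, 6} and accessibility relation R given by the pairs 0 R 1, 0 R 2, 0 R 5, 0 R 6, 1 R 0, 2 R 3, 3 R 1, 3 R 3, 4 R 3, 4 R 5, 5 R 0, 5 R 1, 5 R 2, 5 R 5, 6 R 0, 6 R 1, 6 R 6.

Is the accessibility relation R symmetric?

Symmetric: no — 0 R 2 but not 2 R 0.

No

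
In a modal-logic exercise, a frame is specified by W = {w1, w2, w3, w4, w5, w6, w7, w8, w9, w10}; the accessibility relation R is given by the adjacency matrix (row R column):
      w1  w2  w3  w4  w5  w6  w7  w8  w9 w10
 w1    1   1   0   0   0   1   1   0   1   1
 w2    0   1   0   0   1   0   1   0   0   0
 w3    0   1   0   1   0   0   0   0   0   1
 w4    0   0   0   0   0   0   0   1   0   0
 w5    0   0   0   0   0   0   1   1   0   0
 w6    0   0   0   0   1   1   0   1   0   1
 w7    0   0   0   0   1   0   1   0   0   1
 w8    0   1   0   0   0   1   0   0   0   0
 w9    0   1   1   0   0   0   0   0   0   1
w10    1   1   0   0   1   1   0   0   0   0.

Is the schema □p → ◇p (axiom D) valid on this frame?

The schema D characterises exactly the serial frames.
Serial: yes — every world has a successor (e.g. w1 R w1).

Yes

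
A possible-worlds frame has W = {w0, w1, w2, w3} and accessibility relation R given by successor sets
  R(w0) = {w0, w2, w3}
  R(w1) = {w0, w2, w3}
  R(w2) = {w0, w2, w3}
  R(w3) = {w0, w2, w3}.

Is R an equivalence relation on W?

No

Reflexive: no — w1 is not related to itself.
Symmetric: no — w1 R w0 but not w0 R w1.
Transitive: yes — every two-step R-path is closed by a direct edge.
So R is not an equivalence relation.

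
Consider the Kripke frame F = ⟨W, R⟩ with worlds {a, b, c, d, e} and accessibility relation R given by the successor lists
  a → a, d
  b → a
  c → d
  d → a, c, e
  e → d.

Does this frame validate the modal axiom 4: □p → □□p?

No

The schema 4 characterises exactly the transitive frames.
Transitive: no — a R d and d R c, but not a R c.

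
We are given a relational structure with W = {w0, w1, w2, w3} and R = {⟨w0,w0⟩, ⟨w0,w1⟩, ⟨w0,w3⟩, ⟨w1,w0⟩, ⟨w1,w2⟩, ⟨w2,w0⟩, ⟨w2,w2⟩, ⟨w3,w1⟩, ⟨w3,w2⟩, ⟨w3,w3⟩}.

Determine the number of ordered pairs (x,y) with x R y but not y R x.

Enumerating: (w0,w3), (w1,w2), (w2,w0), (w3,w1), (w3,w2).

5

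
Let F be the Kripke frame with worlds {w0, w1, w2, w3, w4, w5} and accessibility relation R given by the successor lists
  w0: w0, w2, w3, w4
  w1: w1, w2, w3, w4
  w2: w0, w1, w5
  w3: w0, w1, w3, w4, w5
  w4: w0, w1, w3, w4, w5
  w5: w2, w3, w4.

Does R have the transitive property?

No

Transitive: no — w0 R w2 and w2 R w1, but not w0 R w1.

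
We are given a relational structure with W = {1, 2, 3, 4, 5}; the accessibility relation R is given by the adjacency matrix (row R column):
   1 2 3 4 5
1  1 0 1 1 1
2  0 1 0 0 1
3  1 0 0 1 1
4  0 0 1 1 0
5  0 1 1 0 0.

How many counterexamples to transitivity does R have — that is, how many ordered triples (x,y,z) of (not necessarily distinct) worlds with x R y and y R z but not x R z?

12

Enumerating: (1,5,2), (2,5,3), (3,1,3), (3,4,3), (3,5,2), (3,5,3), (4,3,1), (4,3,5), (5,2,5), (5,3,1), (5,3,4), (5,3,5).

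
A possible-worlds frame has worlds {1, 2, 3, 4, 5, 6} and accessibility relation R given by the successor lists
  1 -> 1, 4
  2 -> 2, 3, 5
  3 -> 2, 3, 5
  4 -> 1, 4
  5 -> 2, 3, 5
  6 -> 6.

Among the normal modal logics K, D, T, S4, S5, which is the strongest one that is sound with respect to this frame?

Serial (axiom D): yes — every world has a successor (e.g. 1 R 1).
Reflexive (axiom T): yes — every world is R-related to itself.
Transitive (axiom 4): yes — every two-step R-path is closed by a direct edge.
Euclidean (axiom 5): yes — any two successors of a common world are R-related.
So F validates K, D, T, S4, S5. The strongest is S5.

S5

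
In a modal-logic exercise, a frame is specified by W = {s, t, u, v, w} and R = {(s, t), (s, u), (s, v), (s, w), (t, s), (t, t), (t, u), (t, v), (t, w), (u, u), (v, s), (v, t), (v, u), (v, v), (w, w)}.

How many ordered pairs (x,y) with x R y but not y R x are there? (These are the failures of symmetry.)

5

Enumerating: (s,u), (s,w), (t,u), (t,w), (v,u).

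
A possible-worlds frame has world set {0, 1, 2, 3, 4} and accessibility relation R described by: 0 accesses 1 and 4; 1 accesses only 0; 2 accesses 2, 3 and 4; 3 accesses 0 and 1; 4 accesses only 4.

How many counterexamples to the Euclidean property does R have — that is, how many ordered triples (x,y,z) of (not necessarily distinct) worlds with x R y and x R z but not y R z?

11

Enumerating: (0,1,1), (0,1,4), (0,4,1), (1,0,0), (2,3,2), (2,3,3), (2,3,4), (2,4,2), (2,4,3), (3,0,0), (3,1,1).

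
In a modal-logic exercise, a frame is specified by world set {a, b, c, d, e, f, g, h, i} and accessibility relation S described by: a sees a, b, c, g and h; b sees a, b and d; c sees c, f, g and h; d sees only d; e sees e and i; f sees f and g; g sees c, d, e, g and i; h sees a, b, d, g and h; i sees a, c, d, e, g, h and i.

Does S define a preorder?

Reflexive: yes — every world is S-related to itself.
Transitive: no — a S b and b S d, but not a S d.
So S is not a preorder.

No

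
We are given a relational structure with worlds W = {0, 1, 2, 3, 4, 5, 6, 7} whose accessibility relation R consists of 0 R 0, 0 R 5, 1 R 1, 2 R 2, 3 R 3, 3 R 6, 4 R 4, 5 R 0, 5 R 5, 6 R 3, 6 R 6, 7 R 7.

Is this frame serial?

Serial: yes — every world has a successor (e.g. 0 R 0).

Yes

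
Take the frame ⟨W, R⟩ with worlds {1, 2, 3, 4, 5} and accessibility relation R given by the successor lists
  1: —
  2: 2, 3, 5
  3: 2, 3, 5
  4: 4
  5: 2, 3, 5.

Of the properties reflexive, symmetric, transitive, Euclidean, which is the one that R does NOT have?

Reflexive: no — 1 is not related to itself.
Symmetric: yes — every pair in R has its reverse in R.
Transitive: yes — every two-step R-path is closed by a direct edge.
Euclidean: yes — any two successors of a common world are R-related.
Only reflexive fails.

reflexive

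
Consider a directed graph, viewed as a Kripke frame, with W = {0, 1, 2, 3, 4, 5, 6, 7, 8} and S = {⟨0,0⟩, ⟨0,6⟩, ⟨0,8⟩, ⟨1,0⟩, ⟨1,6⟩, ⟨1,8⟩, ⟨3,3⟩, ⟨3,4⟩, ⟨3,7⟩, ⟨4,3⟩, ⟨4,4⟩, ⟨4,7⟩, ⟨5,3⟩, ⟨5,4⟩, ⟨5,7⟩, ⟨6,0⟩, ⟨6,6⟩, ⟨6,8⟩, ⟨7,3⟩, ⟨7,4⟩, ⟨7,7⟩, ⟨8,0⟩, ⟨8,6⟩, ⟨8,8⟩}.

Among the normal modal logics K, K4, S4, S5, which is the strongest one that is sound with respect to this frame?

K4

Transitive (axiom 4): yes — every two-step S-path is closed by a direct edge.
Reflexive (axiom T): no — 1 is not related to itself.
Euclidean (axiom 5): yes — any two successors of a common world are S-related.
So F validates K, K4; S4 would additionally require S to be reflexive. The strongest is K4.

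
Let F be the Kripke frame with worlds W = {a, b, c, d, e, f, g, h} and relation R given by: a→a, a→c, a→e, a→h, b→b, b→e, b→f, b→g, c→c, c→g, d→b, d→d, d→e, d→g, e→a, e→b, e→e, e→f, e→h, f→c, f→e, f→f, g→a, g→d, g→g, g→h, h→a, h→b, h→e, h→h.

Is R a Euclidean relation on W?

Euclidean: no — a R c and a R e, but not c R e.

No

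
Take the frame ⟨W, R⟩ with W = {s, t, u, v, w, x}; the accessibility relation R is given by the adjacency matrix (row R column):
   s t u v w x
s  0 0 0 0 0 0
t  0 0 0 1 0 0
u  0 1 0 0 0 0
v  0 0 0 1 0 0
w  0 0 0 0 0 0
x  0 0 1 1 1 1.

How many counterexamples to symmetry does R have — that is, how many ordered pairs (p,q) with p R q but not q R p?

Enumerating: (t,v), (u,t), (x,u), (x,v), (x,w).

5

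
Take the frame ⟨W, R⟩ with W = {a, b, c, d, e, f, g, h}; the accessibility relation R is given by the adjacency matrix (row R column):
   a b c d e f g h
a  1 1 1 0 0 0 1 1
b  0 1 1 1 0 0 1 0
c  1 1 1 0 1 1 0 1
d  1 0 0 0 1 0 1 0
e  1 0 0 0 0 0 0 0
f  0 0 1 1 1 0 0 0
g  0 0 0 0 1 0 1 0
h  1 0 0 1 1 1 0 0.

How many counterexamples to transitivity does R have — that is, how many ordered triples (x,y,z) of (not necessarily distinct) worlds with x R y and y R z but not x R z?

40

Enumerating: (a,b,d), (a,c,e), (a,c,f), (a,g,e), (a,h,d), (a,h,e), (a,h,f), (b,c,a), (b,c,e), (b,c,f), (b,c,h), (b,d,a), … and 28 more.
Total: 40.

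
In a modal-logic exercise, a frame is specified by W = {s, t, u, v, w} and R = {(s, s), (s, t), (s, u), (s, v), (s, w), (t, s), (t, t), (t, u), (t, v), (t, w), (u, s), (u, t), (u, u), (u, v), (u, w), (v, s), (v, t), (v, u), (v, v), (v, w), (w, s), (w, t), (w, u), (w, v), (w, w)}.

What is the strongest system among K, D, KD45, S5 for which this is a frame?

S5

Serial (axiom D): yes — every world has a successor (e.g. s R s).
Euclidean (axiom 5): yes — any two successors of a common world are R-related.
Transitive (axiom 4): yes — every two-step R-path is closed by a direct edge.
Reflexive (axiom T): yes — every world is R-related to itself.
So F validates K, D, KD45, S5. The strongest is S5.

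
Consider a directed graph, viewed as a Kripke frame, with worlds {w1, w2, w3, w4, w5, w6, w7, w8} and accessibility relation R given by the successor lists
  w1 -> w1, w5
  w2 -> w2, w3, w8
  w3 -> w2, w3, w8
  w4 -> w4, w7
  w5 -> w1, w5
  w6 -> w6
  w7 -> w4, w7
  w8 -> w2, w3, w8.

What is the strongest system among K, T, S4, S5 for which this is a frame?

S5

Reflexive (axiom T): yes — every world is R-related to itself.
Transitive (axiom 4): yes — every two-step R-path is closed by a direct edge.
Euclidean (axiom 5): yes — any two successors of a common world are R-related.
So F validates K, T, S4, S5. The strongest is S5.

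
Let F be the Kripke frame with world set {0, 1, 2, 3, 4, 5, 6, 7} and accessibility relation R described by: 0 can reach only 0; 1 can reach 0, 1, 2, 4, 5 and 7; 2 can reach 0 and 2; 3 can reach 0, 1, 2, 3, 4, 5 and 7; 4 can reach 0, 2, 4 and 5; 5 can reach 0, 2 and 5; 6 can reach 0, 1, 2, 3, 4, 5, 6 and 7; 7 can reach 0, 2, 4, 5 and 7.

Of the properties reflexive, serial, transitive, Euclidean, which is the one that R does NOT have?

Euclidean

Reflexive: yes — every world is R-related to itself.
Serial: yes — every world has a successor (e.g. 0 R 0).
Transitive: yes — every two-step R-path is closed by a direct edge.
Euclidean: no — 1 R 0 and 1 R 2, but not 0 R 2.
Only Euclidean fails.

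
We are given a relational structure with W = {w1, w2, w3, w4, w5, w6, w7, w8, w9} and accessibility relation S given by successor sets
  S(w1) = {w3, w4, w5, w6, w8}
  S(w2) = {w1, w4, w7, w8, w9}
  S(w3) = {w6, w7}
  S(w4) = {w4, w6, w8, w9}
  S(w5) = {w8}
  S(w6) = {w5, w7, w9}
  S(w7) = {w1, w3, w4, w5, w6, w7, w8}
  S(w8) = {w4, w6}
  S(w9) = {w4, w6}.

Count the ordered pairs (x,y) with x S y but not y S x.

Enumerating: (w1,w3), (w1,w4), (w1,w5), (w1,w6), (w1,w8), (w2,w1), (w2,w4), (w2,w7), (w2,w8), (w2,w9), (w3,w6), (w4,w6), … and 7 more.
Total: 19.

19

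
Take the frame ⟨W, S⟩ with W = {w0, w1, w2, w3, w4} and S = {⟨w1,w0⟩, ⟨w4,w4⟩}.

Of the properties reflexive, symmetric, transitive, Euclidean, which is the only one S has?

transitive

Reflexive: no — w0 is not related to itself.
Symmetric: no — w1 S w0 but not w0 S w1.
Transitive: yes — every two-step S-path is closed by a direct edge.
Euclidean: no — w1 S w0 and w1 S w0, but not w0 S w0.
Only transitive holds.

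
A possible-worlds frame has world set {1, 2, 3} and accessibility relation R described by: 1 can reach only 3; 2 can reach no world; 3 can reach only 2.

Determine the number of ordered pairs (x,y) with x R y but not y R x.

Enumerating: (1,3), (3,2).

2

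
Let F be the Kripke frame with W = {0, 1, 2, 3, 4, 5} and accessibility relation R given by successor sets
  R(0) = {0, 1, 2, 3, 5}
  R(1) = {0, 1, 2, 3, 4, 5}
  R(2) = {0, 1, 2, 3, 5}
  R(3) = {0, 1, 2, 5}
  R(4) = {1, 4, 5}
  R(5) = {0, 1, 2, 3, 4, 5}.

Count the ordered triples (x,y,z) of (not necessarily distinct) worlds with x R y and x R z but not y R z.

Enumerating: (0,3,3), (1,0,4), (1,2,4), (1,3,3), (1,3,4), (1,4,0), (1,4,2), (1,4,3), (2,3,3), (5,0,4), (5,2,4), (5,3,3), (5,3,4), (5,4,0), (5,4,2), (5,4,3).

16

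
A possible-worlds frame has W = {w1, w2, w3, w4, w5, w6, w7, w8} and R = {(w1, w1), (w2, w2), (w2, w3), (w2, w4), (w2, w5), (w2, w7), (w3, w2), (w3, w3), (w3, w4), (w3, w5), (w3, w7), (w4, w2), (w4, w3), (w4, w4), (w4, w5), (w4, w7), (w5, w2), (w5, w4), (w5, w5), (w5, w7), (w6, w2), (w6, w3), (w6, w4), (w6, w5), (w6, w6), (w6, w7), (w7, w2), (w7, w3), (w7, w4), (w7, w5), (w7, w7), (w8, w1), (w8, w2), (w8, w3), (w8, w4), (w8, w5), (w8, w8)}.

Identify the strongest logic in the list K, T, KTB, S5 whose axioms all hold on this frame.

Reflexive (axiom T): yes — every world is R-related to itself.
Symmetric (axiom B): no — w3 R w5 but not w5 R w3.
Euclidean (axiom 5): no — w2 R w5 and w2 R w3, but not w5 R w3.
So F validates K, T; KTB would additionally require R to be symmetric. The strongest is T.

T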